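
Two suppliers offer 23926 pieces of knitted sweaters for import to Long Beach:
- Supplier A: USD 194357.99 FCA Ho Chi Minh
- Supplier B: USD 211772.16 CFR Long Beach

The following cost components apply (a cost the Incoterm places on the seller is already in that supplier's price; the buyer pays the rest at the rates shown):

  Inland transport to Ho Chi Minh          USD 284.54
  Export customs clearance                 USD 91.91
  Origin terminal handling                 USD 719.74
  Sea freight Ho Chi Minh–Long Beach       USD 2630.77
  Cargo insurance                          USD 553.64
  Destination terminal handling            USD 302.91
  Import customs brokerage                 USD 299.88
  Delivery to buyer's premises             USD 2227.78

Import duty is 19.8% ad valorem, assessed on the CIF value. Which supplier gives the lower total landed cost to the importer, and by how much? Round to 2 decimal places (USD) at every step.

Supplier A (FCA):
CIF value = FCA price + origin terminal + freight + insurance = 194357.99 + 719.74 + 2630.77 + 553.64 = 198262.14
Import duty = 198262.14 × 19.8% = 39255.90
Buyer bears (A): 719.74 + 2630.77 + 553.64 + 302.91 + 299.88 + 2227.78 = 6734.72
Landed cost (A) = invoice 194357.99 + 6734.72 + duty 39255.90 = 240348.61
Supplier B (CFR):
CIF value = CFR price + insurance = 211772.16 + 553.64 = 212325.80
Import duty = 212325.80 × 19.8% = 42040.51
Buyer bears (B): 553.64 + 302.91 + 299.88 + 2227.78 = 3384.21
Landed cost (B) = invoice 211772.16 + 3384.21 + duty 42040.51 = 257196.88
Difference = |240348.61 − 257196.88| = 16848.27

Supplier A is cheaper by USD 16848.27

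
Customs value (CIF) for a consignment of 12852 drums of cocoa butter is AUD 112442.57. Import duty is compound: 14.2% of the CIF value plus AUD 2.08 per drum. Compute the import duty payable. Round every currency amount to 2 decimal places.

Ad valorem component: 112442.57 × 14.2% = 15966.84
Specific component: 12852 × 2.08 = 26732.16
Import duty = 15966.84 + 26732.16 = 42699.00

Import duty: AUD 42699.00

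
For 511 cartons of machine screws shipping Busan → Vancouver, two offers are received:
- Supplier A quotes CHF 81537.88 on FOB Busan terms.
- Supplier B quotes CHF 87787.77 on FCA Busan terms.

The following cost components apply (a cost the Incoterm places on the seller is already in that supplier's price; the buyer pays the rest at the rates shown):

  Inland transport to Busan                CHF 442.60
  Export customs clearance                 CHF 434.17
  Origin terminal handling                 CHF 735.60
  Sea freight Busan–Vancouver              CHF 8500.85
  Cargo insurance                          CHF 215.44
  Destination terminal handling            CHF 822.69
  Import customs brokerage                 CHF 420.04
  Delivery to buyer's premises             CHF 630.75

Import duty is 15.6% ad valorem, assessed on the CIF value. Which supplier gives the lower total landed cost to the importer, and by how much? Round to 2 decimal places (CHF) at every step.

Supplier A (FOB):
CIF value = FOB price + freight + insurance = 81537.88 + 8500.85 + 215.44 = 90254.17
Import duty = 90254.17 × 15.6% = 14079.65
Buyer bears (A): 8500.85 + 215.44 + 822.69 + 420.04 + 630.75 = 10589.77
Landed cost (A) = invoice 81537.88 + 10589.77 + duty 14079.65 = 106207.30
Supplier B (FCA):
CIF value = FCA price + origin terminal + freight + insurance = 87787.77 + 735.60 + 8500.85 + 215.44 = 97239.66
Import duty = 97239.66 × 15.6% = 15169.39
Buyer bears (B): 735.60 + 8500.85 + 215.44 + 822.69 + 420.04 + 630.75 = 11325.37
Landed cost (B) = invoice 87787.77 + 11325.37 + duty 15169.39 = 114282.53
Difference = |106207.30 − 114282.53| = 8075.23

Supplier A is cheaper by CHF 8075.23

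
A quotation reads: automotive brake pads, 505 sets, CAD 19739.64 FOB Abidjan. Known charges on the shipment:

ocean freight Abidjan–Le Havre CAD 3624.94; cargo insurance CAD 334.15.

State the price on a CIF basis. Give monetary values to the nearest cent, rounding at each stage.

From FOB to CIF, the seller additionally bears: freight, insurance.
CIF price = 19739.64 + 3624.94 + 334.15 = 23698.73

CIF price: CAD 23698.73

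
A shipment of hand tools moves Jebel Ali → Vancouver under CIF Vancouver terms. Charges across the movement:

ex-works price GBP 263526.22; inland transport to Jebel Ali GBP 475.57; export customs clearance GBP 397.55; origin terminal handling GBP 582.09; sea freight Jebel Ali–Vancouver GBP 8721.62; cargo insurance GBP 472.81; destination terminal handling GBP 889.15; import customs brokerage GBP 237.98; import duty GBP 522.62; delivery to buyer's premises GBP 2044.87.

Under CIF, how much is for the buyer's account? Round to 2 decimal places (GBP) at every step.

Buyer's account: GBP 3694.62

CIF: the seller pays costs through ocean freight and marine insurance to the destination port.
Seller's account: goods 263526.22 + inland to port 475.57 + export clearance 397.55 + origin terminal 582.09 + freight 8721.62 + insurance 472.81 = 274175.86
Buyer's account: destination terminal 889.15 + brokerage 237.98 + duty 522.62 + delivery 2044.87 = 3694.62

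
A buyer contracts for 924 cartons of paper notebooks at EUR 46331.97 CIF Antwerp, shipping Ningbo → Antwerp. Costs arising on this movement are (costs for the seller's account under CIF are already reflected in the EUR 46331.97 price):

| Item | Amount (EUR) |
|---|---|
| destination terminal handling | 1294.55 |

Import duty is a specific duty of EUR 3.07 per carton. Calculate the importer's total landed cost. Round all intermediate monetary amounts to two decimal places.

CIF: the seller pays costs through ocean freight and marine insurance to the destination port.
The CIF price already equals the CIF value: 46331.97
Import duty = 924 × 3.07 = 2836.68
Buyer bears: destination terminal 1294.55 + duty 2836.68 = 4131.23
Landed cost = invoice 46331.97 + 4131.23 = 50463.20

Total landed cost: EUR 50463.20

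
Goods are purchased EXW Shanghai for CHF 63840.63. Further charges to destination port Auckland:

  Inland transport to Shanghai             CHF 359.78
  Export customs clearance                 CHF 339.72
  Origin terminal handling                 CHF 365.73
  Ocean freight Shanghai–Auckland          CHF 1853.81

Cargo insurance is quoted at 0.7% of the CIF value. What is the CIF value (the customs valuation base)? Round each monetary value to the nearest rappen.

CIF value: CHF 67230.28

Let C be the CIF value. C = EXW price + pre-shipment costs + freight + 0.7% × C
C − 0.7% × C = 63840.63 + 359.78 + 339.72 + 365.73 + 1853.81
0.993 × C = 66759.67
C = 66759.67 / 0.993 = 67230.28
Insurance premium = 0.7% × 67230.28 = 470.61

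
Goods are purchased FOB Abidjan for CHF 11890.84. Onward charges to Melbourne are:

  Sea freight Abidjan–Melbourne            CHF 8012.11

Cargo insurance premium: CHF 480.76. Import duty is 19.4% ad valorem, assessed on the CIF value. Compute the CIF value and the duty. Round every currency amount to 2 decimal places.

CIF value: CHF 20383.71; import duty: CHF 3954.44

CIF = FOB price + freight + insurance
CIF = 11890.84 + 8012.11 + 480.76 = 20383.71
Import duty = 20383.71 × 19.4% = 3954.44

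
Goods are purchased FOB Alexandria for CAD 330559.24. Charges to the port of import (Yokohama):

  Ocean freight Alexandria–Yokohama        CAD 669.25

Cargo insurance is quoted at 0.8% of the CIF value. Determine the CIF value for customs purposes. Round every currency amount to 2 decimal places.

Let C be the CIF value. C = FOB price + freight + 0.8% × C
C − 0.8% × C = 330559.24 + 669.25
0.992 × C = 331228.49
C = 331228.49 / 0.992 = 333899.69
Insurance premium = 0.8% × 333899.69 = 2671.20

CIF value: CAD 333899.69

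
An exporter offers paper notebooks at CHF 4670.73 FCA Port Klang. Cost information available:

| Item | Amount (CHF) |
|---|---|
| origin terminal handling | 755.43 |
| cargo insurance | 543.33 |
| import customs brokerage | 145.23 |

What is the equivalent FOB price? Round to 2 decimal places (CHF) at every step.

FOB price: CHF 5426.16

Not relevant to the conversion: brokerage, insurance — on the buyer under both terms; not part of either seller's price.
From FCA to FOB, the seller additionally bears: origin terminal.
FOB price = 4670.73 + 755.43 = 5426.16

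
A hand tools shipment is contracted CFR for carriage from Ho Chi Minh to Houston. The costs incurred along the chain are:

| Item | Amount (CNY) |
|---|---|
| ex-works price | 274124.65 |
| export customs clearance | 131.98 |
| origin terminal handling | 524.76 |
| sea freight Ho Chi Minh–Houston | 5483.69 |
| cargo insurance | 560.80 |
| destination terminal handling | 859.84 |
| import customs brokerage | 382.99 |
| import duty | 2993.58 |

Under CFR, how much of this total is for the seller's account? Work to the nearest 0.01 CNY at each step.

CFR: the seller pays costs through ocean freight to the destination port, but not insurance.
Seller's account: goods 274124.65 + export clearance 131.98 + origin terminal 524.76 + freight 5483.69 = 280265.08
Buyer's account: insurance 560.80 + destination terminal 859.84 + brokerage 382.99 + duty 2993.58 = 4797.21

Seller's account: CNY 280265.08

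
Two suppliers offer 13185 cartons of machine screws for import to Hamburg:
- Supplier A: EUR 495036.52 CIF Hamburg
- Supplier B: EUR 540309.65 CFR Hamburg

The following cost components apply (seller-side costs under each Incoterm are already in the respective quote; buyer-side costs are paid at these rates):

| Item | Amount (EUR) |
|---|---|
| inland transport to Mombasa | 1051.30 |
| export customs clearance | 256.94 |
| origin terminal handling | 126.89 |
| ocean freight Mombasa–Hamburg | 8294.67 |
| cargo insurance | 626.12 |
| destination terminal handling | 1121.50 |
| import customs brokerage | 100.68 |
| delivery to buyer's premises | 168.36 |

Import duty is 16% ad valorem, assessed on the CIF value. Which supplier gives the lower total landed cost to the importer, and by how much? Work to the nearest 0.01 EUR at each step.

Supplier A is cheaper by EUR 53243.13

Supplier A (CIF):
The CIF price already equals the CIF value: 495036.52
Import duty = 495036.52 × 16% = 79205.84
Buyer bears (A): 1121.50 + 100.68 + 168.36 = 1390.54
Landed cost (A) = invoice 495036.52 + 1390.54 + duty 79205.84 = 575632.90
Supplier B (CFR):
CIF value = CFR price + insurance = 540309.65 + 626.12 = 540935.77
Import duty = 540935.77 × 16% = 86549.72
Buyer bears (B): 626.12 + 1121.50 + 100.68 + 168.36 = 2016.66
Landed cost (B) = invoice 540309.65 + 2016.66 + duty 86549.72 = 628876.03
Difference = |575632.90 − 628876.03| = 53243.13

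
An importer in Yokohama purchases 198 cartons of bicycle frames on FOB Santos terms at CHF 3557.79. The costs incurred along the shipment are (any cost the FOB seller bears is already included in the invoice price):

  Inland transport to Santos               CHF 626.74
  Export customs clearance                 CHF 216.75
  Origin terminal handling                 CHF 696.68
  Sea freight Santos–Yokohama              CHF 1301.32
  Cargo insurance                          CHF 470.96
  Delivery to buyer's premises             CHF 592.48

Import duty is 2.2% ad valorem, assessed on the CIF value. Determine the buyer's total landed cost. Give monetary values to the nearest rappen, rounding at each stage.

FOB: the seller bears costs until goods are on board at the origin port; the buyer bears freight, insurance and all costs thereafter.
Already in the invoice (seller's account under FOB): inland to port, export clearance, origin terminal — exclude.
CIF value = FOB price + freight + insurance = 3557.79 + 1301.32 + 470.96 = 5330.07
Import duty = 5330.07 × 2.2% = 117.26
Buyer bears: freight 1301.32 + insurance 470.96 + delivery 592.48 + duty 117.26 = 2482.02
Landed cost = invoice 3557.79 + 2482.02 = 6039.81

Total landed cost: CHF 6039.81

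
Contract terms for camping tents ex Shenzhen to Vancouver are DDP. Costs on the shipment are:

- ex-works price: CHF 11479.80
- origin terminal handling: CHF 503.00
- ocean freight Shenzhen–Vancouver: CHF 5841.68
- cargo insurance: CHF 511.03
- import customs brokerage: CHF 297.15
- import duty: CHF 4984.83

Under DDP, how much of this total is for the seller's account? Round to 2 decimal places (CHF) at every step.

DDP: the seller bears all costs including import duty.
Seller's account: goods 11479.80 + origin terminal 503.00 + freight 5841.68 + insurance 511.03 + brokerage 297.15 + duty 4984.83 = 23617.49
Buyer's account: 0.00

Seller's account: CHF 23617.49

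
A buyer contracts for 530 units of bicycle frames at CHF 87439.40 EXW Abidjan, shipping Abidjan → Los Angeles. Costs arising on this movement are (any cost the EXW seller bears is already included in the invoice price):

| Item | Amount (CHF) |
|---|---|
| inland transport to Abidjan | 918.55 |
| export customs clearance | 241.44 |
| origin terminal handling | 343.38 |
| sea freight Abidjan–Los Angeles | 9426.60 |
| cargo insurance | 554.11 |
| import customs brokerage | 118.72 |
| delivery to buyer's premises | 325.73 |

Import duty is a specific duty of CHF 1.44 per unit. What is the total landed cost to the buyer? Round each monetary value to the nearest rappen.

EXW: the seller makes goods available at their premises; the buyer bears all onward costs.
CIF value = EXW price + inland to port + export clearance + origin terminal + freight + insurance = 87439.40 + 918.55 + 241.44 + 343.38 + 9426.60 + 554.11 = 98923.48
Import duty = 530 × 1.44 = 763.20
Buyer bears: inland to port 918.55 + export clearance 241.44 + origin terminal 343.38 + freight 9426.60 + insurance 554.11 + brokerage 118.72 + delivery 325.73 + duty 763.20 = 12691.73
Landed cost = invoice 87439.40 + 12691.73 = 100131.13

Total landed cost: CHF 100131.13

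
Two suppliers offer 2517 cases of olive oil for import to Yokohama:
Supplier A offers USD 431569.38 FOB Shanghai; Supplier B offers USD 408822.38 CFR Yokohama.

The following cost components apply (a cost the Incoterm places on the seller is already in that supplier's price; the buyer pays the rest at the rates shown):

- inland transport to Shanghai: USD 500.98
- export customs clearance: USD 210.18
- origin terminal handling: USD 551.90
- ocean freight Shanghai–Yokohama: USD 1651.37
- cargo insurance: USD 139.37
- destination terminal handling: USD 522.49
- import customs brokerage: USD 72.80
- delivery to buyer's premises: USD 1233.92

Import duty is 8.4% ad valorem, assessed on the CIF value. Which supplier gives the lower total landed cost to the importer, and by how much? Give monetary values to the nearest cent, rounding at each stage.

Supplier A (FOB):
CIF value = FOB price + freight + insurance = 431569.38 + 1651.37 + 139.37 = 433360.12
Import duty = 433360.12 × 8.4% = 36402.25
Buyer bears (A): 1651.37 + 139.37 + 522.49 + 72.80 + 1233.92 = 3619.95
Landed cost (A) = invoice 431569.38 + 3619.95 + duty 36402.25 = 471591.58
Supplier B (CFR):
CIF value = CFR price + insurance = 408822.38 + 139.37 = 408961.75
Import duty = 408961.75 × 8.4% = 34352.79
Buyer bears (B): 139.37 + 522.49 + 72.80 + 1233.92 = 1968.58
Landed cost (B) = invoice 408822.38 + 1968.58 + duty 34352.79 = 445143.75
Difference = |471591.58 − 445143.75| = 26447.83

Supplier B is cheaper by USD 26447.83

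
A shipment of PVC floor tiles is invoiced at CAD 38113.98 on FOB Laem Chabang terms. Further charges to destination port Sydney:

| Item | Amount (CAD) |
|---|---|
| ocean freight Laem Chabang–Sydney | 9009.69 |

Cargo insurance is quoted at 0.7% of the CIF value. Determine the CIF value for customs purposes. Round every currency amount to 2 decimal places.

CIF value: CAD 47455.86

Let C be the CIF value. C = FOB price + freight + 0.7% × C
C − 0.7% × C = 38113.98 + 9009.69
0.993 × C = 47123.67
C = 47123.67 / 0.993 = 47455.86
Insurance premium = 0.7% × 47455.86 = 332.19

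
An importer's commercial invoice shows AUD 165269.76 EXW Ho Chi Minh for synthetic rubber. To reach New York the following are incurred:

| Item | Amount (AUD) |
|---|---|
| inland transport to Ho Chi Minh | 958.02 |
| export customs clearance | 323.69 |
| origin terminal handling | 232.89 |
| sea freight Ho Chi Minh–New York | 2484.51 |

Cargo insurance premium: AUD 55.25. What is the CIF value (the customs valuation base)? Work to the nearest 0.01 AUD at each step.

CIF value: AUD 169324.12

CIF = EXW price + pre-shipment costs + freight + insurance
CIF = 165269.76 + 958.02 + 323.69 + 232.89 + 2484.51 + 55.25 = 169324.12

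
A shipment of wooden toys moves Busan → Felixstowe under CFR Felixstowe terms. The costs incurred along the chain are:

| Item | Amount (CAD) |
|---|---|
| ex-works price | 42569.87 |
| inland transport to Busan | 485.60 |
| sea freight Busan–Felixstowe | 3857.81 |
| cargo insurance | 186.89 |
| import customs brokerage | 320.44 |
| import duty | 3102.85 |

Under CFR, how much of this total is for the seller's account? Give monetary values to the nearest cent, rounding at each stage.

CFR: the seller pays costs through ocean freight to the destination port, but not insurance.
Seller's account: goods 42569.87 + inland to port 485.60 + freight 3857.81 = 46913.28
Buyer's account: insurance 186.89 + brokerage 320.44 + duty 3102.85 = 3610.18

Seller's account: CAD 46913.28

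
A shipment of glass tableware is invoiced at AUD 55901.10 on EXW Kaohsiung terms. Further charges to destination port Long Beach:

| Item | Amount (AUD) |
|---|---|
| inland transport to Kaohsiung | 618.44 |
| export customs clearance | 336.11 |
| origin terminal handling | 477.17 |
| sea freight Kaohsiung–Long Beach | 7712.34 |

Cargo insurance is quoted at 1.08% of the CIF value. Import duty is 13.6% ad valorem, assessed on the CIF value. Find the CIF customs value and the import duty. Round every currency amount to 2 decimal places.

Let C be the CIF value. C = EXW price + pre-shipment costs + freight + 1.08% × C
C − 1.08% × C = 55901.10 + 618.44 + 336.11 + 477.17 + 7712.34
0.9892 × C = 65045.16
C = 65045.16 / 0.9892 = 65755.32
Insurance premium = 1.08% × 65755.32 = 710.16
Import duty = 65755.32 × 13.6% = 8942.72

CIF value: AUD 65755.32; import duty: AUD 8942.72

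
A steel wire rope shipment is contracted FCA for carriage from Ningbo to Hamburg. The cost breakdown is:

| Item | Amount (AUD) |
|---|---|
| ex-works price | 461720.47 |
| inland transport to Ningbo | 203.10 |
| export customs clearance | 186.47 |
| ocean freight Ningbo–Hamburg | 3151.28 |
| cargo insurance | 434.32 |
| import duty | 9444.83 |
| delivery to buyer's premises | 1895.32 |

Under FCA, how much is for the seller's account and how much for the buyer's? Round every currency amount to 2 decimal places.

FCA: the seller delivers export-cleared goods to the carrier; the buyer bears costs from that point.
Seller's account: goods 461720.47 + inland to port 203.10 + export clearance 186.47 = 462110.04
Buyer's account: freight 3151.28 + insurance 434.32 + duty 9444.83 + delivery 1895.32 = 14925.75

Seller: AUD 462110.04; buyer: AUD 14925.75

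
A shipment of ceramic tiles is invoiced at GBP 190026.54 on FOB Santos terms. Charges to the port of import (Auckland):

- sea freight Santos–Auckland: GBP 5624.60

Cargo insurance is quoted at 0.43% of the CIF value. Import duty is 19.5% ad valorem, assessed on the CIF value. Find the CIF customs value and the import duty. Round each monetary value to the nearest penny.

CIF value: GBP 196496.07; import duty: GBP 38316.73

Let C be the CIF value. C = FOB price + freight + 0.43% × C
C − 0.43% × C = 190026.54 + 5624.60
0.9957 × C = 195651.14
C = 195651.14 / 0.9957 = 196496.07
Insurance premium = 0.43% × 196496.07 = 844.93
Import duty = 196496.07 × 19.5% = 38316.73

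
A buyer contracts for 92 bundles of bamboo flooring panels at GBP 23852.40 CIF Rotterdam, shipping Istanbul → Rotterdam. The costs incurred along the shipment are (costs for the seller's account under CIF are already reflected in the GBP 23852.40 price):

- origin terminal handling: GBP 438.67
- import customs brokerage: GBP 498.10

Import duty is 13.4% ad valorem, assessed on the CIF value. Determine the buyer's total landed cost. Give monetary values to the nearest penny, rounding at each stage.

Total landed cost: GBP 27546.72

CIF: the seller pays costs through ocean freight and marine insurance to the destination port.
Already in the invoice (seller's account under CIF): origin terminal — exclude.
The CIF price already equals the CIF value: 23852.40
Import duty = 23852.40 × 13.4% = 3196.22
Buyer bears: brokerage 498.10 + duty 3196.22 = 3694.32
Landed cost = invoice 23852.40 + 3694.32 = 27546.72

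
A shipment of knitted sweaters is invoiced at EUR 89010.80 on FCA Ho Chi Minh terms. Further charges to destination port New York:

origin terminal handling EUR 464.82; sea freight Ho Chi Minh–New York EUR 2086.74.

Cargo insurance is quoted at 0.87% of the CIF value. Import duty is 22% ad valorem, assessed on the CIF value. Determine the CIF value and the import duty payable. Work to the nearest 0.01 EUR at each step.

Let C be the CIF value. C = FCA price + pre-shipment costs + freight + 0.87% × C
C − 0.87% × C = 89010.80 + 464.82 + 2086.74
0.9913 × C = 91562.36
C = 91562.36 / 0.9913 = 92365.94
Insurance premium = 0.87% × 92365.94 = 803.58
Import duty = 92365.94 × 22% = 20320.51

CIF value: EUR 92365.94; import duty: EUR 20320.51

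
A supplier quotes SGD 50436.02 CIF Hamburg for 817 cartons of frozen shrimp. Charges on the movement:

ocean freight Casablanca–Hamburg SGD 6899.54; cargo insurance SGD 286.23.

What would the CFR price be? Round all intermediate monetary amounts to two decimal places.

Not relevant to the conversion: freight — on the seller under both CIF and CFR; already in the CIF price and stays in the CFR price.
From CIF to CFR, the seller no longer bears: insurance.
CFR price = 50436.02 − 286.23 = 50149.79

CFR price: SGD 50149.79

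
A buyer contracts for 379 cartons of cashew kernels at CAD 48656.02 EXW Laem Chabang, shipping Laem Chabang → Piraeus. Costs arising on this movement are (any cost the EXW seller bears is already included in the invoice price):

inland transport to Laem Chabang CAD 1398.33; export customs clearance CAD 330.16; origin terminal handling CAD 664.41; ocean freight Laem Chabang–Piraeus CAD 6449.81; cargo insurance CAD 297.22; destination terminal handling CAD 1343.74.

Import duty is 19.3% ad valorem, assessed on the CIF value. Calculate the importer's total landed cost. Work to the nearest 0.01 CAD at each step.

Total landed cost: CAD 70294.31

EXW: the seller makes goods available at their premises; the buyer bears all onward costs.
CIF value = EXW price + inland to port + export clearance + origin terminal + freight + insurance = 48656.02 + 1398.33 + 330.16 + 664.41 + 6449.81 + 297.22 = 57795.95
Import duty = 57795.95 × 19.3% = 11154.62
Buyer bears: inland to port 1398.33 + export clearance 330.16 + origin terminal 664.41 + freight 6449.81 + insurance 297.22 + destination terminal 1343.74 + duty 11154.62 = 21638.29
Landed cost = invoice 48656.02 + 21638.29 = 70294.31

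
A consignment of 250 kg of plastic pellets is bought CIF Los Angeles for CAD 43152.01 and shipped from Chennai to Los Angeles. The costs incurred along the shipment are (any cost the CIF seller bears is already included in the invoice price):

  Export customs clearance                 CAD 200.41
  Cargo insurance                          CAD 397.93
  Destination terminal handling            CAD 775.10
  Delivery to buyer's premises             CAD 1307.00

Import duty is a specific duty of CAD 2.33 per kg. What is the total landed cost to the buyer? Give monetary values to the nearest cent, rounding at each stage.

Total landed cost: CAD 45816.61

CIF: the seller pays costs through ocean freight and marine insurance to the destination port.
Already in the invoice (seller's account under CIF): export clearance, insurance — exclude.
The CIF price already equals the CIF value: 43152.01
Import duty = 250 × 2.33 = 582.50
Buyer bears: destination terminal 775.10 + delivery 1307.00 + duty 582.50 = 2664.60
Landed cost = invoice 43152.01 + 2664.60 = 45816.61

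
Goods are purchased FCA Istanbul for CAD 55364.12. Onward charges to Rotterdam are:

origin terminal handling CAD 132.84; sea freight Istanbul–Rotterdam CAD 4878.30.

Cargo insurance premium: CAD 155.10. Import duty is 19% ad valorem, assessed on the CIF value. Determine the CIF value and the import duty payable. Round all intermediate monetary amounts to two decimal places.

CIF = FCA price + pre-shipment costs + freight + insurance
CIF = 55364.12 + 132.84 + 4878.30 + 155.10 = 60530.36
Import duty = 60530.36 × 19% = 11500.77

CIF value: CAD 60530.36; import duty: CAD 11500.77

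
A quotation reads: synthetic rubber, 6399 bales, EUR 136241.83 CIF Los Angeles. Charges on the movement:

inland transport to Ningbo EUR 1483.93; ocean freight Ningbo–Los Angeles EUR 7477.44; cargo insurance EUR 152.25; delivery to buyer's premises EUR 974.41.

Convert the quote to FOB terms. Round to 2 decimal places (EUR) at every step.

FOB price: EUR 128612.14

Not relevant to the conversion: inland to port — on the seller under both CIF and FOB; already in the CIF price and stays in the FOB price. delivery — on the buyer under both terms; not part of either seller's price.
From CIF to FOB, the seller no longer bears: freight, insurance.
FOB price = 136241.83 − 7477.44 − 152.25 = 128612.14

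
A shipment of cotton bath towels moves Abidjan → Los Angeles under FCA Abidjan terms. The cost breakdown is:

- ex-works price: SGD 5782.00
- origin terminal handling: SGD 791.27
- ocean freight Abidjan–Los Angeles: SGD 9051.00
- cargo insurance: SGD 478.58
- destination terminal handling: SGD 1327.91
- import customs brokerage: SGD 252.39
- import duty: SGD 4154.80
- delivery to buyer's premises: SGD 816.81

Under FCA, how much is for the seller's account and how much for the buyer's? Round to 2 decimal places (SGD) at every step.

Seller: SGD 5782.00; buyer: SGD 16872.76

FCA: the seller delivers export-cleared goods to the carrier; the buyer bears costs from that point.
Seller's account: goods 5782.00 = 5782.00
Buyer's account: origin terminal 791.27 + freight 9051.00 + insurance 478.58 + destination terminal 1327.91 + brokerage 252.39 + duty 4154.80 + delivery 816.81 = 16872.76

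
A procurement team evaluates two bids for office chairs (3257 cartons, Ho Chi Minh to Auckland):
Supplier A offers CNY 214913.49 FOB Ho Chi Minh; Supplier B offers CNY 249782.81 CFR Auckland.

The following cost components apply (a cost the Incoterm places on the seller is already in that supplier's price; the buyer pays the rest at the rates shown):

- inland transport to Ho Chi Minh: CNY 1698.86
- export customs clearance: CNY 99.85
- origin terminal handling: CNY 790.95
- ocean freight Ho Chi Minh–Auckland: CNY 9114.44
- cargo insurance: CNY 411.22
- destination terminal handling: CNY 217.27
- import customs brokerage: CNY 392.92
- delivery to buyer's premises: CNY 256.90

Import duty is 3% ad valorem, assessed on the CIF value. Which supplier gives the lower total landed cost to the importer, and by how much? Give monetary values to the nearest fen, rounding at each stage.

Supplier A is cheaper by CNY 26527.53

Supplier A (FOB):
CIF value = FOB price + freight + insurance = 214913.49 + 9114.44 + 411.22 = 224439.15
Import duty = 224439.15 × 3% = 6733.17
Buyer bears (A): 9114.44 + 411.22 + 217.27 + 392.92 + 256.90 = 10392.75
Landed cost (A) = invoice 214913.49 + 10392.75 + duty 6733.17 = 232039.41
Supplier B (CFR):
CIF value = CFR price + insurance = 249782.81 + 411.22 = 250194.03
Import duty = 250194.03 × 3% = 7505.82
Buyer bears (B): 411.22 + 217.27 + 392.92 + 256.90 = 1278.31
Landed cost (B) = invoice 249782.81 + 1278.31 + duty 7505.82 = 258566.94
Difference = |232039.41 − 258566.94| = 26527.53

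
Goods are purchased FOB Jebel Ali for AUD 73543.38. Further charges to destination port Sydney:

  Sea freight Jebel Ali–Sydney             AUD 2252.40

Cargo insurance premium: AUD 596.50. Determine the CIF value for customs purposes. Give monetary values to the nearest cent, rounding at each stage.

CIF = FOB price + freight + insurance
CIF = 73543.38 + 2252.40 + 596.50 = 76392.28

CIF value: AUD 76392.28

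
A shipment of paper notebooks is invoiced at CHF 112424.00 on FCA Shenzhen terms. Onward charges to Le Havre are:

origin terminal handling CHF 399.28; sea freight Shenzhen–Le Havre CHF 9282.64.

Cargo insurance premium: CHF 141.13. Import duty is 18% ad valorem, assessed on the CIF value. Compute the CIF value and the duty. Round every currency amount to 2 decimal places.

CIF value: CHF 122247.05; import duty: CHF 22004.47

CIF = FCA price + pre-shipment costs + freight + insurance
CIF = 112424.00 + 399.28 + 9282.64 + 141.13 = 122247.05
Import duty = 122247.05 × 18% = 22004.47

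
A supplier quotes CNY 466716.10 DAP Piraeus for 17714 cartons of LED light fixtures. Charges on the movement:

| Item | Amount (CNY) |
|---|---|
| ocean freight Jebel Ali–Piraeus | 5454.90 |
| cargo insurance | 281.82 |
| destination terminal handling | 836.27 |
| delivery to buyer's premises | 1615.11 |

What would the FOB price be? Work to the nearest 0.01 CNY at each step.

From DAP to FOB, the seller no longer bears: freight, insurance, destination terminal, delivery.
FOB price = 466716.10 − 5454.90 − 281.82 − 836.27 − 1615.11 = 458528.00

FOB price: CNY 458528.00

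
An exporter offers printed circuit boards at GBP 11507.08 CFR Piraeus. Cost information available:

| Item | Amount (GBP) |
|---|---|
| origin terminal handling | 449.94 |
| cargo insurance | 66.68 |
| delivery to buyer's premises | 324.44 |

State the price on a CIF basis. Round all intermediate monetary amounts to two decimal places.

CIF price: GBP 11573.76

Not relevant to the conversion: origin terminal — on the seller under both CFR and CIF; already in the CFR price and stays in the CIF price. delivery — on the buyer under both terms; not part of either seller's price.
From CFR to CIF, the seller additionally bears: insurance.
CIF price = 11507.08 + 66.68 = 11573.76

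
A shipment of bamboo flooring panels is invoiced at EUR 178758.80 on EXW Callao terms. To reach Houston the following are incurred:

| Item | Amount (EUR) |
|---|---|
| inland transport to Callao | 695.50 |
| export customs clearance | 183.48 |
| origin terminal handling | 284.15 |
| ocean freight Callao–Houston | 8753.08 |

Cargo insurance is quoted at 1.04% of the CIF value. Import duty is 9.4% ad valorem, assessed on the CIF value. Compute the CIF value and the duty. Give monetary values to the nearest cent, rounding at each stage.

Let C be the CIF value. C = EXW price + pre-shipment costs + freight + 1.04% × C
C − 1.04% × C = 178758.80 + 695.50 + 183.48 + 284.15 + 8753.08
0.9896 × C = 188675.01
C = 188675.01 / 0.9896 = 190657.85
Insurance premium = 1.04% × 190657.85 = 1982.84
Import duty = 190657.85 × 9.4% = 17921.84

CIF value: EUR 190657.85; import duty: EUR 17921.84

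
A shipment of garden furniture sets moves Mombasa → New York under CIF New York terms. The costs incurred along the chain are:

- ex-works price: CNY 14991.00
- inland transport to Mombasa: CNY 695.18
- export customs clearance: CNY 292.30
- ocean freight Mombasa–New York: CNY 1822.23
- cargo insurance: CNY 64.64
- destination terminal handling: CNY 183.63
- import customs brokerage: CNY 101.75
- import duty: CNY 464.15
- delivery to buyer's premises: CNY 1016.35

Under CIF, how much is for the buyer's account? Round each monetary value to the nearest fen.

Buyer's account: CNY 1765.88

CIF: the seller pays costs through ocean freight and marine insurance to the destination port.
Seller's account: goods 14991.00 + inland to port 695.18 + export clearance 292.30 + freight 1822.23 + insurance 64.64 = 17865.35
Buyer's account: destination terminal 183.63 + brokerage 101.75 + duty 464.15 + delivery 1016.35 = 1765.88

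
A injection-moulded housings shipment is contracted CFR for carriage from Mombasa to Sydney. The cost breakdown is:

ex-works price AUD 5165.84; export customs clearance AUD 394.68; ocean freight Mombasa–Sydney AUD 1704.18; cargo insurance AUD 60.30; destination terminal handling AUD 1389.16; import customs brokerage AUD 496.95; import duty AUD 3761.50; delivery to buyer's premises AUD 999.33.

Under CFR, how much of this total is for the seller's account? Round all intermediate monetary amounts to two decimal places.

CFR: the seller pays costs through ocean freight to the destination port, but not insurance.
Seller's account: goods 5165.84 + export clearance 394.68 + freight 1704.18 = 7264.70
Buyer's account: insurance 60.30 + destination terminal 1389.16 + brokerage 496.95 + duty 3761.50 + delivery 999.33 = 6707.24

Seller's account: AUD 7264.70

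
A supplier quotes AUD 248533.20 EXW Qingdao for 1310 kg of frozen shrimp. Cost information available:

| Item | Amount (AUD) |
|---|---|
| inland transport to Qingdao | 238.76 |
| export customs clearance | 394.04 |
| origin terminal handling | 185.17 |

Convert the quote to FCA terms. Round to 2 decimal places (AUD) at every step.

FCA price: AUD 249166.00

Not relevant to the conversion: origin terminal — on the buyer under both terms; not part of either seller's price.
From EXW to FCA, the seller additionally bears: inland to port, export clearance.
FCA price = 248533.20 + 238.76 + 394.04 = 249166.00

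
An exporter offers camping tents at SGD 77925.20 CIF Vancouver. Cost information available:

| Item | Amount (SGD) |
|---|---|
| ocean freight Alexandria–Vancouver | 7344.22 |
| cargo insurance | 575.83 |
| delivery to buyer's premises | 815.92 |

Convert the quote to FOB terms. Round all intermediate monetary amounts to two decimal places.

Not relevant to the conversion: delivery — on the buyer under both terms; not part of either seller's price.
From CIF to FOB, the seller no longer bears: freight, insurance.
FOB price = 77925.20 − 7344.22 − 575.83 = 70005.15

FOB price: SGD 70005.15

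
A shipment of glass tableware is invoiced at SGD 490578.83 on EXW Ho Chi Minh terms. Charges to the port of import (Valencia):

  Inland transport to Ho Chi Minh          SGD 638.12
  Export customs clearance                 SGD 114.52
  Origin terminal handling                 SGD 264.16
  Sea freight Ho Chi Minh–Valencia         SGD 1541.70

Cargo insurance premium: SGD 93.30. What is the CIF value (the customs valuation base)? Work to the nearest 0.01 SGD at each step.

CIF value: SGD 493230.63

CIF = EXW price + pre-shipment costs + freight + insurance
CIF = 490578.83 + 638.12 + 114.52 + 264.16 + 1541.70 + 93.30 = 493230.63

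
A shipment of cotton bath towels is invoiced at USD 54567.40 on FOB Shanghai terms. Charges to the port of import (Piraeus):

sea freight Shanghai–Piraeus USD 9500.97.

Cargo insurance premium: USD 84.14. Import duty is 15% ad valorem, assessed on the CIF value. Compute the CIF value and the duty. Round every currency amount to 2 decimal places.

CIF = FOB price + freight + insurance
CIF = 54567.40 + 9500.97 + 84.14 = 64152.51
Import duty = 64152.51 × 15% = 9622.88

CIF value: USD 64152.51; import duty: USD 9622.88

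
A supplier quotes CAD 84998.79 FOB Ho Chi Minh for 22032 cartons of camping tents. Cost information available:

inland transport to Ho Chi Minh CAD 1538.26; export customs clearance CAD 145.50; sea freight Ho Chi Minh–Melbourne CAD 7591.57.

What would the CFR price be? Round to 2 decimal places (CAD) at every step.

CFR price: CAD 92590.36

Not relevant to the conversion: export clearance, inland to port — on the seller under both FOB and CFR; already in the FOB price and stays in the CFR price.
From FOB to CFR, the seller additionally bears: freight.
CFR price = 84998.79 + 7591.57 = 92590.36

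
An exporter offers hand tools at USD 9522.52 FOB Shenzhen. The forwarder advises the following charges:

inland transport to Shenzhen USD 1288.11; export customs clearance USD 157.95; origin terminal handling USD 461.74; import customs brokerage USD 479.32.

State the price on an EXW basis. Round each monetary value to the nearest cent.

EXW price: USD 7614.72

Not relevant to the conversion: brokerage — on the buyer under both terms; not part of either seller's price.
From FOB to EXW, the seller no longer bears: inland to port, export clearance, origin terminal.
EXW price = 9522.52 − 1288.11 − 157.95 − 461.74 = 7614.72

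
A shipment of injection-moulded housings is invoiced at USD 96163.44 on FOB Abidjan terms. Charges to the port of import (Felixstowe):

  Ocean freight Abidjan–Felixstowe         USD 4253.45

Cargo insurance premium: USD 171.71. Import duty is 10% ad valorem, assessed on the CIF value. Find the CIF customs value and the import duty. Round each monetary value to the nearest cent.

CIF value: USD 100588.60; import duty: USD 10058.86

CIF = FOB price + freight + insurance
CIF = 96163.44 + 4253.45 + 171.71 = 100588.60
Import duty = 100588.60 × 10% = 10058.86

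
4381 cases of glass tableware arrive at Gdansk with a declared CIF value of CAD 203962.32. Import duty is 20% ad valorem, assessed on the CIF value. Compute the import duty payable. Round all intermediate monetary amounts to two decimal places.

Import duty = 203962.32 × 20% = 40792.46

Import duty: CAD 40792.46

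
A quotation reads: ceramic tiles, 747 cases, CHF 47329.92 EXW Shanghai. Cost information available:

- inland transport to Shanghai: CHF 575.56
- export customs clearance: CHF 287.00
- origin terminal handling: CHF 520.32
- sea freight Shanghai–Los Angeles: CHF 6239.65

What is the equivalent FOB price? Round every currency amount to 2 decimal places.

FOB price: CHF 48712.80

Not relevant to the conversion: freight — on the buyer under both terms; not part of either seller's price.
From EXW to FOB, the seller additionally bears: inland to port, export clearance, origin terminal.
FOB price = 47329.92 + 575.56 + 287.00 + 520.32 = 48712.80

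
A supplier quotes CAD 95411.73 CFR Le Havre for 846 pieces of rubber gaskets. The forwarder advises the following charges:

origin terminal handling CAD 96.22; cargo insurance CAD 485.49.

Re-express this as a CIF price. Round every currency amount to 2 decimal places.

Not relevant to the conversion: origin terminal — on the seller under both CFR and CIF; already in the CFR price and stays in the CIF price.
From CFR to CIF, the seller additionally bears: insurance.
CIF price = 95411.73 + 485.49 = 95897.22

CIF price: CAD 95897.22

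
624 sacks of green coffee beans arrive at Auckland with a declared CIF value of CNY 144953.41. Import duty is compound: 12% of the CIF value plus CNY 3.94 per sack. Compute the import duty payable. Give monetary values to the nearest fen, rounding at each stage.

Import duty: CNY 19852.97

Ad valorem component: 144953.41 × 12% = 17394.41
Specific component: 624 × 3.94 = 2458.56
Import duty = 17394.41 + 2458.56 = 19852.97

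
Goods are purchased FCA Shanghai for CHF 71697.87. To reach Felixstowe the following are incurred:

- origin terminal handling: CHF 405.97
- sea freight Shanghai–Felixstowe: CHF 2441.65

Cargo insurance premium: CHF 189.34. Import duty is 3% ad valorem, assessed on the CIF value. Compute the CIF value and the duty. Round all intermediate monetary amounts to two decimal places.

CIF value: CHF 74734.83; import duty: CHF 2242.04

CIF = FCA price + pre-shipment costs + freight + insurance
CIF = 71697.87 + 405.97 + 2441.65 + 189.34 = 74734.83
Import duty = 74734.83 × 3% = 2242.04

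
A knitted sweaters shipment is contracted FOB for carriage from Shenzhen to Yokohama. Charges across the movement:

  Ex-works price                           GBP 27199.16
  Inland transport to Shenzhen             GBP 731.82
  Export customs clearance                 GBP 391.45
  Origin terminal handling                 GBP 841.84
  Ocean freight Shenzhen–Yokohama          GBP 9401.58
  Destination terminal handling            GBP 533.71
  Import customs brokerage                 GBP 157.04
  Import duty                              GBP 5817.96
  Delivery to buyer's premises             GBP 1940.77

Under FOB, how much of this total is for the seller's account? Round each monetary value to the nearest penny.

FOB: the seller bears costs until goods are on board at the origin port; the buyer bears freight, insurance and all costs thereafter.
Seller's account: goods 27199.16 + inland to port 731.82 + export clearance 391.45 + origin terminal 841.84 = 29164.27
Buyer's account: freight 9401.58 + destination terminal 533.71 + brokerage 157.04 + duty 5817.96 + delivery 1940.77 = 17851.06

Seller's account: GBP 29164.27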